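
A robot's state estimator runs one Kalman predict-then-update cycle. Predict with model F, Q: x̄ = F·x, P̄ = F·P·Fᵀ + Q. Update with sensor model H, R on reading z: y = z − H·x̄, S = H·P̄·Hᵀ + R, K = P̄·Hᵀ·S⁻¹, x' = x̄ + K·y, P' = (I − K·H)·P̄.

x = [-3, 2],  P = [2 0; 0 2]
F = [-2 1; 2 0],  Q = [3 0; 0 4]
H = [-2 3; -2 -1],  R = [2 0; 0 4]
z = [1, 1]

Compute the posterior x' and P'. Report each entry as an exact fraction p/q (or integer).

x̄ = F·x = [8, -6]
P̄ = F·P·Fᵀ + Q = [13 -8; -8 12]
y = z − H·x̄ = [35, 11]
S = H·P̄·Hᵀ + R = [258 48; 48 36]
K = P̄·Hᵀ·S⁻¹ = [-13/97 -187/582; 70/291 -61/291]
x' = x̄ + K·y = [-131/582, 11/97]
P' = (I − K·H)·P̄ = [50/97 74/291; 74/291 32/97]

x' = [-131/582, 11/97]
P' = [50/97 74/291; 74/291 32/97]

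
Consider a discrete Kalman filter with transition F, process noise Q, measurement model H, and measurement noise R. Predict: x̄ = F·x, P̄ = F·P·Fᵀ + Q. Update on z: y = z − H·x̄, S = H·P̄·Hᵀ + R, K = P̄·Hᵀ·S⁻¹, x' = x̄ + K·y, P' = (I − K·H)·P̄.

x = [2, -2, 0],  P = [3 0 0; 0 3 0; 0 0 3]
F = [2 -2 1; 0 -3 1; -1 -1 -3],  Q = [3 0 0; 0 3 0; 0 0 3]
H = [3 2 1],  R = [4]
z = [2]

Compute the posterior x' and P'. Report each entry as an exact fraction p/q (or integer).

x' = [469/320, -273/320, -153/320]
P' = [4071/640 -2427/640 -6867/640; -2427/640 4479/640 -1161/640; -6867/640 -1161/640 22959/640]

x̄ = F·x = [8, 6, 0]
P̄ = F·P·Fᵀ + Q = [30 21 -9; 21 33 0; -9 0 36]
y = z − H·x̄ = [-34]
S = H·P̄·Hᵀ + R = [640]
K = P̄·Hᵀ·S⁻¹ = [123/640; 129/640; 9/640]
x' = x̄ + K·y = [469/320, -273/320, -153/320]
P' = (I − K·H)·P̄ = [4071/640 -2427/640 -6867/640; -2427/640 4479/640 -1161/640; -6867/640 -1161/640 22959/640]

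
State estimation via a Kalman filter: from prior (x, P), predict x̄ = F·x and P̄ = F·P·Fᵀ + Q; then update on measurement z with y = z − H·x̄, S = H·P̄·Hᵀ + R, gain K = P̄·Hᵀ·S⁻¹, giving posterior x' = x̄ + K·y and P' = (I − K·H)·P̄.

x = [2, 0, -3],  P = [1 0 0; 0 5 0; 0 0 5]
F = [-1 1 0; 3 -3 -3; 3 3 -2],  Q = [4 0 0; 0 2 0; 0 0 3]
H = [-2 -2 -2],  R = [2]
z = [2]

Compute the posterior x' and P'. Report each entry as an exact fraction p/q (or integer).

x' = [-866/329, 133/47, -368/329]
P' = [3258/329 -934/47 3284/329; -934/47 3053/47 -2108/47; 3284/329 -2108/47 11555/329]

x̄ = F·x = [-2, 15, 12]
P̄ = F·P·Fᵀ + Q = [10 -18 12; -18 101 -6; 12 -6 77]
y = z − H·x̄ = [52]
S = H·P̄·Hᵀ + R = [658]
K = P̄·Hᵀ·S⁻¹ = [-4/329; -11/47; -83/329]
x' = x̄ + K·y = [-866/329, 133/47, -368/329]
P' = (I − K·H)·P̄ = [3258/329 -934/47 3284/329; -934/47 3053/47 -2108/47; 3284/329 -2108/47 11555/329]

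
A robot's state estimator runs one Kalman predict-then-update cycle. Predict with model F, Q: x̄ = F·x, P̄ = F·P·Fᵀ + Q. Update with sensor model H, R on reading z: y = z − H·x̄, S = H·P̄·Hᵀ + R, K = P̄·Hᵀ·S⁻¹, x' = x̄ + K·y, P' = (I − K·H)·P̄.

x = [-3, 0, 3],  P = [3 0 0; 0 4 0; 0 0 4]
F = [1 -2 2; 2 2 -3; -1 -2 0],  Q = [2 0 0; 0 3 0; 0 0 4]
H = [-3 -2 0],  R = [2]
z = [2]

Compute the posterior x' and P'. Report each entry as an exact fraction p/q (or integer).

x̄ = F·x = [3, -15, 3]
P̄ = F·P·Fᵀ + Q = [37 -34 13; -34 67 -22; 13 -22 23]
y = z − H·x̄ = [-19]
S = H·P̄·Hᵀ + R = [195]
K = P̄·Hᵀ·S⁻¹ = [-43/195; -32/195; 1/39]
x' = x̄ + K·y = [1402/195, -2317/195, 98/39]
P' = (I − K·H)·P̄ = [5366/195 -8006/195 550/39; -8006/195 12041/195 -826/39; 550/39 -826/39 892/39]

x' = [1402/195, -2317/195, 98/39]
P' = [5366/195 -8006/195 550/39; -8006/195 12041/195 -826/39; 550/39 -826/39 892/39]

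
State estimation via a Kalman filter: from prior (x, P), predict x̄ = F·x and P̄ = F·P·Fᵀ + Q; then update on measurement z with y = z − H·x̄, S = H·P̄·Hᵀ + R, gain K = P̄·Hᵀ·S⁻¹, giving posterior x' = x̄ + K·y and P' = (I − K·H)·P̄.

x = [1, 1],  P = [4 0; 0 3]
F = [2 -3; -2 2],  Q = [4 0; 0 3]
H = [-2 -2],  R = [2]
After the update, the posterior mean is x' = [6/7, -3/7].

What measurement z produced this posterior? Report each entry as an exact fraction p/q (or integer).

x̄ = F·x = [-1, 0]
P̄ = F·P·Fᵀ + Q = [47 -34; -34 31]
S = H·P̄·Hᵀ + R = [42]
K = P̄·Hᵀ·S⁻¹ = [-13/21; 1/7]
x' − x̄ = [13/7, -3/7] = K·y
y = (KᵀK)⁻¹·Kᵀ·(x' − x̄) = [-3]
z = y + H·x̄ = [-3] + [2] = [-1]

z = [-1]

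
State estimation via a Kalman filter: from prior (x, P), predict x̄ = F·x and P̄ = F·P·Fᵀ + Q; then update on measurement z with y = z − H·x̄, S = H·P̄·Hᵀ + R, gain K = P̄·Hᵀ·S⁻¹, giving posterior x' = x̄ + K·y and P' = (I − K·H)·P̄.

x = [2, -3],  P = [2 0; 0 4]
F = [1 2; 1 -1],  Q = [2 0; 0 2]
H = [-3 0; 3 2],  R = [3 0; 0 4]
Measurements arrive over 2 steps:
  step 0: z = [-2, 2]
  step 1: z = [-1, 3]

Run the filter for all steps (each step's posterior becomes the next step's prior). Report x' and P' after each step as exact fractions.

step 0: x̄ = F·x = [-4, 5]
step 0: P̄ = F·P·Fᵀ + Q = [20 -6; -6 8]
step 0: y = z − H·x̄ = [-14, 4]
step 0: S = H·P̄·Hᵀ + R = [183 -144; -144 144]
step 0: K = P̄·Hᵀ·S⁻¹ = [-4/13 1/39; 16/39 371/936]
step 0: x' = x̄ + K·y = [16/39, 197/234]
step 0: P' = (I − K·H)·P̄ = [4/13 -16/39; -16/39 659/468]
step 1: x̄ = F·x = [245/117, -101/234]
step 1: P̄ = F·P·Fᵀ + Q = [737/117 -683/234; -683/234 2123/468]
step 1: y = z − H·x̄ = [206/39, -283/117]
step 1: S = H·P̄·Hᵀ + R = [776/13 -1528/39; -1528/39 5126/117]
step 1: K = P̄·Hᵀ·S⁻¹ = [-6167/21064 191/5266; 15445/42128 3529/10532]
step 1: x' = x̄ + K·y = [4843/10532, 14627/21064]
step 1: P' = (I − K·H)·P̄ = [6167/21064 -15445/42128; -15445/42128 102799/84256]

step 0: x' = [16/39, 197/234], P' = [4/13 -16/39; -16/39 659/468]
step 1: x' = [4843/10532, 14627/21064], P' = [6167/21064 -15445/42128; -15445/42128 102799/84256]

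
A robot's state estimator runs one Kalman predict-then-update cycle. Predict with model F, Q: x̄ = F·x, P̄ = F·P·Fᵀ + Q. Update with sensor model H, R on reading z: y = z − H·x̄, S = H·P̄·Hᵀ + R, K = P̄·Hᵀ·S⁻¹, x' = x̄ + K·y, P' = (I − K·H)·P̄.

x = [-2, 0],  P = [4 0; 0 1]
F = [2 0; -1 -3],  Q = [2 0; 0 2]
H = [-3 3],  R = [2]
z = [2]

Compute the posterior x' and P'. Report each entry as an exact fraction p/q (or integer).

x̄ = F·x = [-4, 2]
P̄ = F·P·Fᵀ + Q = [18 -8; -8 15]
y = z − H·x̄ = [-16]
S = H·P̄·Hᵀ + R = [443]
K = P̄·Hᵀ·S⁻¹ = [-78/443; 69/443]
x' = x̄ + K·y = [-524/443, -218/443]
P' = (I − K·H)·P̄ = [1890/443 1838/443; 1838/443 1884/443]

x' = [-524/443, -218/443]
P' = [1890/443 1838/443; 1838/443 1884/443]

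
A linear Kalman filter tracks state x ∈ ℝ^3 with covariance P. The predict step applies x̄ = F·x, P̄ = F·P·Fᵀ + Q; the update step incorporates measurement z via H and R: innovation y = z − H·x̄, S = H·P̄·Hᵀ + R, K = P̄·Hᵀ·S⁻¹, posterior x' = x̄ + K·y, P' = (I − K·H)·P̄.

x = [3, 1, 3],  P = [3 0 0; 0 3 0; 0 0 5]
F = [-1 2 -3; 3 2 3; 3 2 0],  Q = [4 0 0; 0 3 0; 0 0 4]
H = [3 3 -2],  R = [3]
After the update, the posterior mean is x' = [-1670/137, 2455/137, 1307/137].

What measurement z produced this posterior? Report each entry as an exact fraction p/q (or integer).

z = [-2]

x̄ = F·x = [-10, 20, 11]
P̄ = F·P·Fᵀ + Q = [64 -42 3; -42 87 39; 3 39 43]
S = H·P̄·Hᵀ + R = [274]
K = P̄·Hᵀ·S⁻¹ = [30/137; 57/274; 20/137]
x' − x̄ = [-300/137, -285/137, -200/137] = K·y
y = (KᵀK)⁻¹·Kᵀ·(x' − x̄) = [-10]
z = y + H·x̄ = [-10] + [8] = [-2]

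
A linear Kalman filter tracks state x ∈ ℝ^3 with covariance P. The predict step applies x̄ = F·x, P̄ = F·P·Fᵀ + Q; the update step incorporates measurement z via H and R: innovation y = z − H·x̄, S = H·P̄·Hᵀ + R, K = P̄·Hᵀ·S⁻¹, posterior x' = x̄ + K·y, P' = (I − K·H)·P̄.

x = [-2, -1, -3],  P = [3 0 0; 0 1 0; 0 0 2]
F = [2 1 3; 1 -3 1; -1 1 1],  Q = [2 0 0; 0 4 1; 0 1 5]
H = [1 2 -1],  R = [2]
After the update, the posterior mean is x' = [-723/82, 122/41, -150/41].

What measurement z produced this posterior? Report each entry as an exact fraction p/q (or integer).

x̄ = F·x = [-14, -2, -2]
P̄ = F·P·Fᵀ + Q = [33 9 1; 9 18 -3; 1 -3 11]
S = H·P̄·Hᵀ + R = [164]
K = P̄·Hᵀ·S⁻¹ = [25/82; 12/41; -4/41]
x' − x̄ = [425/82, 204/41, -68/41] = K·y
y = (KᵀK)⁻¹·Kᵀ·(x' − x̄) = [17]
z = y + H·x̄ = [17] + [-16] = [1]

z = [1]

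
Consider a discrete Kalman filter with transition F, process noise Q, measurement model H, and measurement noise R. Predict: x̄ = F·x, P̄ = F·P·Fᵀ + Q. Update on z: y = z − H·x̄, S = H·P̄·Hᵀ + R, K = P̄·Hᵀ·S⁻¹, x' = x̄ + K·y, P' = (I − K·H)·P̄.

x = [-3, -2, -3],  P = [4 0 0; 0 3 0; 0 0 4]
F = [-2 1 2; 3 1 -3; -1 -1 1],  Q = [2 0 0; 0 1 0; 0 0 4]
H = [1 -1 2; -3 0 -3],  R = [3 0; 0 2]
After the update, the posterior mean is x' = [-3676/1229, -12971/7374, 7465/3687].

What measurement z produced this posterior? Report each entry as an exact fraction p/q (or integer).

x̄ = F·x = [-2, -2, 2]
P̄ = F·P·Fᵀ + Q = [37 -45 13; -45 76 -27; 13 -27 15]
S = H·P̄·Hᵀ + R = [426 -534; -534 704]
K = P̄·Hᵀ·S⁻¹ = [-339/1229 -519/1229; -1964/3687 -239/2458; 1106/3687 133/1229]
x' − x̄ = [-1218/1229, 1777/7374, 91/3687] = K·y
y = (KᵀK)⁻¹·Kᵀ·(x' − x̄) = [-1, 3]
z = y + H·x̄ = [-1, 3] + [4, 0] = [3, 3]

z = [3, 3]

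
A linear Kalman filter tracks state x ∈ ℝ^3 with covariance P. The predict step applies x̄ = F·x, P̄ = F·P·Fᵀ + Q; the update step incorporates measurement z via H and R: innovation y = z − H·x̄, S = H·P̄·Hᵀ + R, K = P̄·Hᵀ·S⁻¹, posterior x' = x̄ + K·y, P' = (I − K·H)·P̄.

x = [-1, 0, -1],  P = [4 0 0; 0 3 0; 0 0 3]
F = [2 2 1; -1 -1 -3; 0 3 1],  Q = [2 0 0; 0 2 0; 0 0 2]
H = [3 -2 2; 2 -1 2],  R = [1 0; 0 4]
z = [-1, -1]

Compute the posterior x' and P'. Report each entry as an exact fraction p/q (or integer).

x' = [-2366/15815, 7859/15815, 2636/15815]
P' = [75263/15815 66778/15815 -44468/15815; 66778/15815 109848/15815 5492/15815; -44468/15815 5492/15815 69328/15815]

x̄ = F·x = [-3, 4, -1]
P̄ = F·P·Fᵀ + Q = [33 -23 21; -23 36 -18; 21 -18 32]
y = z − H·x̄ = [18, 11]
S = H·P̄·Hᵀ + R = [1242 877; 877 632]
K = P̄·Hᵀ·S⁻¹ = [3297/15815 -1297/15815; -8378/15815 8673/15815; -5732/15815 11057/15815]
x' = x̄ + K·y = [-2366/15815, 7859/15815, 2636/15815]
P' = (I − K·H)·P̄ = [75263/15815 66778/15815 -44468/15815; 66778/15815 109848/15815 5492/15815; -44468/15815 5492/15815 69328/15815]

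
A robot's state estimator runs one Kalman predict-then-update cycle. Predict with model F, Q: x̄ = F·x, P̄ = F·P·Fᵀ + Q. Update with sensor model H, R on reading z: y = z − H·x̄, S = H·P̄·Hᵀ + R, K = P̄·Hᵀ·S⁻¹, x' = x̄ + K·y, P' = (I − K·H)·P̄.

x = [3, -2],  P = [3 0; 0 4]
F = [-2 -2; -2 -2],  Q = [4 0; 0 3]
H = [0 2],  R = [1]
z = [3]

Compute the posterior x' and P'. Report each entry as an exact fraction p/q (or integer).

x' = [142/125, 184/125]
P' = [864/125 28/125; 28/125 31/125]

x̄ = F·x = [-2, -2]
P̄ = F·P·Fᵀ + Q = [32 28; 28 31]
y = z − H·x̄ = [7]
S = H·P̄·Hᵀ + R = [125]
K = P̄·Hᵀ·S⁻¹ = [56/125; 62/125]
x' = x̄ + K·y = [142/125, 184/125]
P' = (I − K·H)·P̄ = [864/125 28/125; 28/125 31/125]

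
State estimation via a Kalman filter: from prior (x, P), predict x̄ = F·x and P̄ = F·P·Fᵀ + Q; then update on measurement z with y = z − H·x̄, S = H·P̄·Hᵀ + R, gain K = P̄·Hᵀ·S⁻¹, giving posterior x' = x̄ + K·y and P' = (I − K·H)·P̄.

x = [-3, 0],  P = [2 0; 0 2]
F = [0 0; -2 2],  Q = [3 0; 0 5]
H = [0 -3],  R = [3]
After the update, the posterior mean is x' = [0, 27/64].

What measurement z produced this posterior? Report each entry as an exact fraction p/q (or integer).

x̄ = F·x = [0, 6]
P̄ = F·P·Fᵀ + Q = [3 0; 0 21]
S = H·P̄·Hᵀ + R = [192]
K = P̄·Hᵀ·S⁻¹ = [0; -21/64]
x' − x̄ = [0, -357/64] = K·y
y = (KᵀK)⁻¹·Kᵀ·(x' − x̄) = [17]
z = y + H·x̄ = [17] + [-18] = [-1]

z = [-1]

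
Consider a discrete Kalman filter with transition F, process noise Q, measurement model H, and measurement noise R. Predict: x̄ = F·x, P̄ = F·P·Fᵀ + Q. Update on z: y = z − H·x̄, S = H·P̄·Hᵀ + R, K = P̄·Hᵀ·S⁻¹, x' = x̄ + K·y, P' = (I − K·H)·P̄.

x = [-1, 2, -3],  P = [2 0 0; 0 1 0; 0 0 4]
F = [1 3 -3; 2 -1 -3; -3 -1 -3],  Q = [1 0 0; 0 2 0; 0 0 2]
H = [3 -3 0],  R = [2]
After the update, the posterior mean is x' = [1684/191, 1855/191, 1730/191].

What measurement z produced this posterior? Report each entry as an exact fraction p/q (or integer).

x̄ = F·x = [14, 5, 10]
P̄ = F·P·Fᵀ + Q = [48 37 27; 37 47 25; 27 25 57]
S = H·P̄·Hᵀ + R = [191]
K = P̄·Hᵀ·S⁻¹ = [33/191; -30/191; 6/191]
x' − x̄ = [-990/191, 900/191, -180/191] = K·y
y = (KᵀK)⁻¹·Kᵀ·(x' − x̄) = [-30]
z = y + H·x̄ = [-30] + [27] = [-3]

z = [-3]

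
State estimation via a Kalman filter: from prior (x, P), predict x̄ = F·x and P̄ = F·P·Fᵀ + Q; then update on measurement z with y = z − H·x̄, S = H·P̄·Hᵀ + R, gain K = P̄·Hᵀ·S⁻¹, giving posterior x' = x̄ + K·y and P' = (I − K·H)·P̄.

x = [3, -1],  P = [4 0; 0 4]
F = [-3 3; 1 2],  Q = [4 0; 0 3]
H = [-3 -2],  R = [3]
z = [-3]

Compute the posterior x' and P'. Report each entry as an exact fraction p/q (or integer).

x̄ = F·x = [-12, 1]
P̄ = F·P·Fᵀ + Q = [76 12; 12 23]
y = z − H·x̄ = [-37]
S = H·P̄·Hᵀ + R = [923]
K = P̄·Hᵀ·S⁻¹ = [-252/923; -82/923]
x' = x̄ + K·y = [-1752/923, 3957/923]
P' = (I − K·H)·P̄ = [6644/923 -9588/923; -9588/923 14505/923]

x' = [-1752/923, 3957/923]
P' = [6644/923 -9588/923; -9588/923 14505/923]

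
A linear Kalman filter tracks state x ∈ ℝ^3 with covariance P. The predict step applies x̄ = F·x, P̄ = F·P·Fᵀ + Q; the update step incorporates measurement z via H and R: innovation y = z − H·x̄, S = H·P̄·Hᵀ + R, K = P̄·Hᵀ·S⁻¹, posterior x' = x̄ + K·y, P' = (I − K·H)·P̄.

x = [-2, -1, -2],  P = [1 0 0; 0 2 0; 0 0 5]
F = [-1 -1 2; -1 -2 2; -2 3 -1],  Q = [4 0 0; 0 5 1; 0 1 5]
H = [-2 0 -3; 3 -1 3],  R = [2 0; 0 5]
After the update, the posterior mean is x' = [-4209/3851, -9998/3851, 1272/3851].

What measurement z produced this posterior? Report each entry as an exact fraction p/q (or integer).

x̄ = F·x = [-1, 0, 3]
P̄ = F·P·Fᵀ + Q = [27 25 -14; 25 34 -19; -14 -19 32]
S = H·P̄·Hᵀ + R = [230 -247; -247 282]
K = P̄·Hᵀ·S⁻¹ = [74/3851 256/3851; -1978/3851 -1951/3851; -1145/3851 -6/3851]
x' − x̄ = [-358/3851, -9998/3851, -10281/3851] = K·y
y = (KᵀK)⁻¹·Kᵀ·(x' − x̄) = [9, -4]
z = y + H·x̄ = [9, -4] + [-7, 6] = [2, 2]

z = [2, 2]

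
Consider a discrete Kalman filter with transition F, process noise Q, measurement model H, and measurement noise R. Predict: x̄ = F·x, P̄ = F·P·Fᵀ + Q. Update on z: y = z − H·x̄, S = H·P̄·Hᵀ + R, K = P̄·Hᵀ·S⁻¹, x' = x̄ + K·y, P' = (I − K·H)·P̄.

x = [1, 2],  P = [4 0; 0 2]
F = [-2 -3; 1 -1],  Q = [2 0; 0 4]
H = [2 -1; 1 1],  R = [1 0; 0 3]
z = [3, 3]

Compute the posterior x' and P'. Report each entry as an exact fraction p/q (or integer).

x' = [2188/1245, 671/1245]
P' = [1532/3735 1774/3735; 1774/3735 4658/3735]

x̄ = F·x = [-8, -1]
P̄ = F·P·Fᵀ + Q = [36 -2; -2 10]
y = z − H·x̄ = [18, 12]
S = H·P̄·Hᵀ + R = [163 60; 60 45]
K = P̄·Hᵀ·S⁻¹ = [86/249 1102/3735; -74/249 2144/3735]
x' = x̄ + K·y = [2188/1245, 671/1245]
P' = (I − K·H)·P̄ = [1532/3735 1774/3735; 1774/3735 4658/3735]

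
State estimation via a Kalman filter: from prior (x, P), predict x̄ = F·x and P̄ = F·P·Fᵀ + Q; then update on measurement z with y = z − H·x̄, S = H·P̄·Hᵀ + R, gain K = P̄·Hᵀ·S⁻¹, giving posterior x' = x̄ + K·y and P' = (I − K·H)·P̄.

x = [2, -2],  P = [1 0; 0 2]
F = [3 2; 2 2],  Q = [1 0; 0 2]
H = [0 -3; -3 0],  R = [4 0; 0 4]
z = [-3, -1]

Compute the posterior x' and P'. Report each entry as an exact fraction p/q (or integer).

x̄ = F·x = [2, 0]
P̄ = F·P·Fᵀ + Q = [18 14; 14 14]
y = z − H·x̄ = [-3, 5]
S = H·P̄·Hᵀ + R = [130 126; 126 166]
K = P̄·Hᵀ·S⁻¹ = [-21/713 -216/713; -210/713 -21/713]
x' = x̄ + K·y = [409/713, 525/713]
P' = (I − K·H)·P̄ = [288/713 28/713; 28/713 280/713]

x' = [409/713, 525/713]
P' = [288/713 28/713; 28/713 280/713]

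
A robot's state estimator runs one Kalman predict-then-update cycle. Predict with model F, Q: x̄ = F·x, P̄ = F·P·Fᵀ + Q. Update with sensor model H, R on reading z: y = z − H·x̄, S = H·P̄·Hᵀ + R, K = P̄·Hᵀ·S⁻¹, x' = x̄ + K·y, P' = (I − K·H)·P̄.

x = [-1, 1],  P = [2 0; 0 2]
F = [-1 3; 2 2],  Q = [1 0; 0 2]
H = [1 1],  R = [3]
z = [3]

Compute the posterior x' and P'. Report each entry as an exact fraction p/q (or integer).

x̄ = F·x = [4, 0]
P̄ = F·P·Fᵀ + Q = [21 8; 8 18]
y = z − H·x̄ = [-1]
S = H·P̄·Hᵀ + R = [58]
K = P̄·Hᵀ·S⁻¹ = [1/2; 13/29]
x' = x̄ + K·y = [7/2, -13/29]
P' = (I − K·H)·P̄ = [13/2 -5; -5 184/29]

x' = [7/2, -13/29]
P' = [13/2 -5; -5 184/29]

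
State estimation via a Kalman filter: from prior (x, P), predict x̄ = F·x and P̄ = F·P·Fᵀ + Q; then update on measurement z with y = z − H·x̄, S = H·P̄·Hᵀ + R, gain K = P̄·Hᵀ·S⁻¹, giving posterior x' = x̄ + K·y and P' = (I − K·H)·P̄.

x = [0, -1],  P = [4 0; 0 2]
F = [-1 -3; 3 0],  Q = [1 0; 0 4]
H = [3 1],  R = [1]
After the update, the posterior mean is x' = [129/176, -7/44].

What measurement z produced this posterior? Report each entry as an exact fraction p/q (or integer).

z = [2]

x̄ = F·x = [3, 0]
P̄ = F·P·Fᵀ + Q = [23 -12; -12 40]
S = H·P̄·Hᵀ + R = [176]
K = P̄·Hᵀ·S⁻¹ = [57/176; 1/44]
x' − x̄ = [-399/176, -7/44] = K·y
y = (KᵀK)⁻¹·Kᵀ·(x' − x̄) = [-7]
z = y + H·x̄ = [-7] + [9] = [2]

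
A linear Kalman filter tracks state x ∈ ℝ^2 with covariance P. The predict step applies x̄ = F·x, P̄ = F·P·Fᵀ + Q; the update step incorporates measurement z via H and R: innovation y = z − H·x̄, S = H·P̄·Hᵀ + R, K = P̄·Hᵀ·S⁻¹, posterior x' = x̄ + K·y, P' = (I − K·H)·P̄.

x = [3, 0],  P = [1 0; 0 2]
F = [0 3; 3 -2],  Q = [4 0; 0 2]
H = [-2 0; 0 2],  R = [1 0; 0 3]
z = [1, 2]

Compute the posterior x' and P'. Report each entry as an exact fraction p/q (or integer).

x̄ = F·x = [0, 9]
P̄ = F·P·Fᵀ + Q = [22 -12; -12 19]
y = z − H·x̄ = [1, -16]
S = H·P̄·Hᵀ + R = [89 48; 48 79]
K = P̄·Hᵀ·S⁻¹ = [-2324/4727 -24/4727; 72/4727 2230/4727]
x' = x̄ + K·y = [-1940/4727, 6935/4727]
P' = (I − K·H)·P̄ = [1162/4727 -36/4727; -36/4727 3345/4727]

x' = [-1940/4727, 6935/4727]
P' = [1162/4727 -36/4727; -36/4727 3345/4727]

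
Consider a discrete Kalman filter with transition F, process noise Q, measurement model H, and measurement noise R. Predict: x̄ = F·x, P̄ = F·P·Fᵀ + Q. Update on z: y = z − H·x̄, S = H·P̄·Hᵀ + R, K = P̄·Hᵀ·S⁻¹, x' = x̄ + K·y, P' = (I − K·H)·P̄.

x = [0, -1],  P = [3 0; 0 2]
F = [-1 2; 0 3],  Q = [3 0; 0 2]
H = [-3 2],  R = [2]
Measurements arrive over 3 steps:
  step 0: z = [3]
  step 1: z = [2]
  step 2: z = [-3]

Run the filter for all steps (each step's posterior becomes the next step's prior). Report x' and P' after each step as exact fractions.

step 0: x' = [-91/32, -45/16], P' = [143/16 105/8; 105/8 79/4]
step 1: x' = [2009/1879, 4724/1879], P' = [42726/1879 64776/1879; 64776/1879 99118/1879]
step 2: x' = [95/151, -240924/454057], P' = [4426/151 6720/151; 6720/151 30901060/454057]

step 0: x̄ = F·x = [-2, -3]
step 0: P̄ = F·P·Fᵀ + Q = [14 12; 12 20]
step 0: y = z − H·x̄ = [3]
step 0: S = H·P̄·Hᵀ + R = [64]
step 0: K = P̄·Hᵀ·S⁻¹ = [-9/32; 1/16]
step 0: x' = x̄ + K·y = [-91/32, -45/16]
step 0: P' = (I − K·H)·P̄ = [143/16 105/8; 105/8 79/4]
step 1: x̄ = F·x = [-89/32, -135/16]
step 1: P̄ = F·P·Fᵀ + Q = [615/16 633/8; 633/8 719/4]
step 1: y = z − H·x̄ = [337/32]
step 1: S = H·P̄·Hᵀ + R = [1879/16]
step 1: K = P̄·Hᵀ·S⁻¹ = [687/1879; 1954/1879]
step 1: x' = x̄ + K·y = [2009/1879, 4724/1879]
step 1: P' = (I − K·H)·P̄ = [42726/1879 64776/1879; 64776/1879 99118/1879]
step 2: x̄ = F·x = [7439/1879, 14172/1879]
step 2: P̄ = F·P·Fᵀ + Q = [185731/1879 400380/1879; 400380/1879 895820/1879]
step 2: y = z − H·x̄ = [-11664/1879]
step 2: S = H·P̄·Hᵀ + R = [454057/1879]
step 2: K = P̄·Hᵀ·S⁻¹ = [81/151; 590500/454057]
step 2: x' = x̄ + K·y = [95/151, -240924/454057]
step 2: P' = (I − K·H)·P̄ = [4426/151 6720/151; 6720/151 30901060/454057]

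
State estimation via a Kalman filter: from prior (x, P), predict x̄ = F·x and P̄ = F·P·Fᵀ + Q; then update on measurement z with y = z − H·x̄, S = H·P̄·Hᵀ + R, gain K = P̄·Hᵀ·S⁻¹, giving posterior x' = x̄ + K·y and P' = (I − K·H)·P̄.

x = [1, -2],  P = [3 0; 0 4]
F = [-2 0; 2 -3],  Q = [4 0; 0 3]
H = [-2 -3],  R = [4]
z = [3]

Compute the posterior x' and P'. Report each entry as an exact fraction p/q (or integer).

x' = [-674/383, 97/383]
P' = [6112/383 -4080/383; -4080/383 2892/383]

x̄ = F·x = [-2, 8]
P̄ = F·P·Fᵀ + Q = [16 -12; -12 51]
y = z − H·x̄ = [23]
S = H·P̄·Hᵀ + R = [383]
K = P̄·Hᵀ·S⁻¹ = [4/383; -129/383]
x' = x̄ + K·y = [-674/383, 97/383]
P' = (I − K·H)·P̄ = [6112/383 -4080/383; -4080/383 2892/383]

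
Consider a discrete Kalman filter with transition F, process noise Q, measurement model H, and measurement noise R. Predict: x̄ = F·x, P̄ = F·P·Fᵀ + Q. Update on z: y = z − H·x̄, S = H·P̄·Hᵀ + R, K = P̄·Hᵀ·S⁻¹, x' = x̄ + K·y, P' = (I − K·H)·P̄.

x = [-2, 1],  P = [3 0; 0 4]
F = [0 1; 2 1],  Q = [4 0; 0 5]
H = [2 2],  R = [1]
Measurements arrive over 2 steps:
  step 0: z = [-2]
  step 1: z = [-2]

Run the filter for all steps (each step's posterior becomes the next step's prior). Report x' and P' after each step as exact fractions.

step 0: x̄ = F·x = [1, -3]
step 0: P̄ = F·P·Fᵀ + Q = [8 4; 4 21]
step 0: y = z − H·x̄ = [2]
step 0: S = H·P̄·Hᵀ + R = [149]
step 0: K = P̄·Hᵀ·S⁻¹ = [24/149; 50/149]
step 0: x' = x̄ + K·y = [197/149, -347/149]
step 0: P' = (I − K·H)·P̄ = [616/149 -604/149; -604/149 629/149]
step 1: x̄ = F·x = [-347/149, 47/149]
step 1: P̄ = F·P·Fᵀ + Q = [1225/149 -579/149; -579/149 1422/149]
step 1: y = z − H·x̄ = [302/149]
step 1: S = H·P̄·Hᵀ + R = [6105/149]
step 1: K = P̄·Hᵀ·S⁻¹ = [1292/6105; 562/2035]
step 1: x' = x̄ + K·y = [-11599/6105, 1781/2035]
step 1: P' = (I − K·H)·P̄ = [38989/6105 -12781/2035; -12781/2035 13062/2035]

step 0: x' = [197/149, -347/149], P' = [616/149 -604/149; -604/149 629/149]
step 1: x' = [-11599/6105, 1781/2035], P' = [38989/6105 -12781/2035; -12781/2035 13062/2035]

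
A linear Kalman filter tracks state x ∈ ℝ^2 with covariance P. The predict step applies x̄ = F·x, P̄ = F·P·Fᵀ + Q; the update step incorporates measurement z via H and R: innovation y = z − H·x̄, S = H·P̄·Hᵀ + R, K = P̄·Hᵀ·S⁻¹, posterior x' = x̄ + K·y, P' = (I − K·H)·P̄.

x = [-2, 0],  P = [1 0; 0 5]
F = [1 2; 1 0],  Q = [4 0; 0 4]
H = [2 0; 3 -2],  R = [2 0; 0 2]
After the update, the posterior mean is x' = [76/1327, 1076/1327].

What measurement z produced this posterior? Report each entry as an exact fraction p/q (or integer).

z = [1, -2]

x̄ = F·x = [-2, -2]
P̄ = F·P·Fᵀ + Q = [25 1; 1 5]
S = H·P̄·Hᵀ + R = [102 146; 146 235]
K = P̄·Hᵀ·S⁻¹ = [546/1327 73/1327; 746/1327 -503/1327]
x' − x̄ = [2730/1327, 3730/1327] = K·y
y = (KᵀK)⁻¹·Kᵀ·(x' − x̄) = [5, 0]
z = y + H·x̄ = [5, 0] + [-4, -2] = [1, -2]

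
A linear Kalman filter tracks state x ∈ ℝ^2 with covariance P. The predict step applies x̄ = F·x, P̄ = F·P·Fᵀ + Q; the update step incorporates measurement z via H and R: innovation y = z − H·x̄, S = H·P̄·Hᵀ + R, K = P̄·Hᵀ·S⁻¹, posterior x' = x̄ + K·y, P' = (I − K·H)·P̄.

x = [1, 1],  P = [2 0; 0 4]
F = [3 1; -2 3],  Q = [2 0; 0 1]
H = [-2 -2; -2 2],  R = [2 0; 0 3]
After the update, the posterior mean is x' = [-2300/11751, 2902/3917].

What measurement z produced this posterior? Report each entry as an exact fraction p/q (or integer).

x̄ = F·x = [4, 1]
P̄ = F·P·Fᵀ + Q = [24 0; 0 45]
S = H·P̄·Hᵀ + R = [278 -84; -84 279]
K = P̄·Hᵀ·S⁻¹ = [-968/3917 -2896/11751; -975/3917 970/3917]
x' − x̄ = [-49304/11751, -1015/3917] = K·y
y = (KᵀK)⁻¹·Kᵀ·(x' − x̄) = [9, 8]
z = y + H·x̄ = [9, 8] + [-10, -6] = [-1, 2]

z = [-1, 2]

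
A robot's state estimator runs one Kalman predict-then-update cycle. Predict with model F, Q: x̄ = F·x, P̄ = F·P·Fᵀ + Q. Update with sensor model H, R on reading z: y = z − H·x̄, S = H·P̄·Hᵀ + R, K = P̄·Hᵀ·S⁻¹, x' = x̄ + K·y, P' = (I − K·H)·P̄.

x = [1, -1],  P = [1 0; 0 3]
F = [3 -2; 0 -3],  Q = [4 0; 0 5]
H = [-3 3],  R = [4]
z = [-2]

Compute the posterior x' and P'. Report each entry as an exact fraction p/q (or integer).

x' = [881/193, 747/193]
P' = [4384/193 4356/193; 4356/193 4412/193]

x̄ = F·x = [5, 3]
P̄ = F·P·Fᵀ + Q = [25 18; 18 32]
y = z − H·x̄ = [4]
S = H·P̄·Hᵀ + R = [193]
K = P̄·Hᵀ·S⁻¹ = [-21/193; 42/193]
x' = x̄ + K·y = [881/193, 747/193]
P' = (I − K·H)·P̄ = [4384/193 4356/193; 4356/193 4412/193]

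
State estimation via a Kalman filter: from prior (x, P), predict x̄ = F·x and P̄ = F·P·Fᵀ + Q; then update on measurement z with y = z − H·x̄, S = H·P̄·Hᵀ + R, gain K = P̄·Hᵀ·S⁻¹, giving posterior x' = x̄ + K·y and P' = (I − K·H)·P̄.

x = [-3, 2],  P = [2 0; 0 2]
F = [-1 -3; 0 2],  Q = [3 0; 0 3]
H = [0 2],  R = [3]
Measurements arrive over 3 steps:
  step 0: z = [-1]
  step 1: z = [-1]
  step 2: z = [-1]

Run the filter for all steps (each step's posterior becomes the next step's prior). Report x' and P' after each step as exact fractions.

step 0: x̄ = F·x = [-3, 4]
step 0: P̄ = F·P·Fᵀ + Q = [23 -12; -12 11]
step 0: y = z − H·x̄ = [-9]
step 0: S = H·P̄·Hᵀ + R = [47]
step 0: K = P̄·Hᵀ·S⁻¹ = [-24/47; 22/47]
step 0: x' = x̄ + K·y = [75/47, -10/47]
step 0: P' = (I − K·H)·P̄ = [505/47 -36/47; -36/47 33/47]
step 1: x̄ = F·x = [-45/47, -20/47]
step 1: P̄ = F·P·Fᵀ + Q = [727/47 -126/47; -126/47 273/47]
step 1: y = z − H·x̄ = [-7/47]
step 1: S = H·P̄·Hᵀ + R = [1233/47]
step 1: K = P̄·Hᵀ·S⁻¹ = [-28/137; 182/411]
step 1: x' = x̄ + K·y = [-127/137, -202/411]
step 1: P' = (I − K·H)·P̄ = [1969/137 -42/137; -42/137 91/137]
step 2: x̄ = F·x = [329/137, -404/411]
step 2: P̄ = F·P·Fᵀ + Q = [2947/137 -462/137; -462/137 775/137]
step 2: y = z − H·x̄ = [397/411]
step 2: S = H·P̄·Hᵀ + R = [3511/137]
step 2: K = P̄·Hᵀ·S⁻¹ = [-924/3511; 1550/3511]
step 2: x' = x̄ + K·y = [7539/3511, -1954/3511]
step 2: P' = (I − K·H)·P̄ = [69293/3511 -1386/3511; -1386/3511 2325/3511]

step 0: x' = [75/47, -10/47], P' = [505/47 -36/47; -36/47 33/47]
step 1: x' = [-127/137, -202/411], P' = [1969/137 -42/137; -42/137 91/137]
step 2: x' = [7539/3511, -1954/3511], P' = [69293/3511 -1386/3511; -1386/3511 2325/3511]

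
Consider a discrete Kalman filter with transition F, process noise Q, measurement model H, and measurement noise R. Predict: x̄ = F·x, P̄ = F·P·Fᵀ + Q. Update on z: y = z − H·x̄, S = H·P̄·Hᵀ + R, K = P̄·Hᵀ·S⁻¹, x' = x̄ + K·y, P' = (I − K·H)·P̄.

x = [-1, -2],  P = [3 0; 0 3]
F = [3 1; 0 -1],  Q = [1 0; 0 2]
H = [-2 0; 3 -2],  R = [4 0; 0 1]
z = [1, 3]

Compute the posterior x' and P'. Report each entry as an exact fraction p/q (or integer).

x' = [127/634, -2023/1902]
P' = [205/317 291/317; 291/317 1465/951]

x̄ = F·x = [-5, 2]
P̄ = F·P·Fᵀ + Q = [31 -3; -3 5]
y = z − H·x̄ = [-9, 22]
S = H·P̄·Hᵀ + R = [128 -198; -198 336]
K = P̄·Hᵀ·S⁻¹ = [-205/634 33/317; -291/634 -311/951]
x' = x̄ + K·y = [127/634, -2023/1902]
P' = (I − K·H)·P̄ = [205/317 291/317; 291/317 1465/951]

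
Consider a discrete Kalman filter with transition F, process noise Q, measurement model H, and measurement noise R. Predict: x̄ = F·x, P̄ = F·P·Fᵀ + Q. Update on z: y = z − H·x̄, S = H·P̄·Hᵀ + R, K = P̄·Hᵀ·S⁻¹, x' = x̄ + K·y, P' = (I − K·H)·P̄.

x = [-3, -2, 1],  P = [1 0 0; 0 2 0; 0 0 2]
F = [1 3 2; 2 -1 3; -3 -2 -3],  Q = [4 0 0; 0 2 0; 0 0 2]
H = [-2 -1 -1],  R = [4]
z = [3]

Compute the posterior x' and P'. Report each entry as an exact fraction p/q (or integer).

x̄ = F·x = [-7, -1, 10]
P̄ = F·P·Fᵀ + Q = [31 8 -27; 8 26 -20; -27 -20 37]
y = z − H·x̄ = [-2]
S = H·P̄·Hᵀ + R = [75]
K = P̄·Hᵀ·S⁻¹ = [-43/75; -22/75; 37/75]
x' = x̄ + K·y = [-439/75, -31/75, 676/75]
P' = (I − K·H)·P̄ = [476/75 -346/75 -434/75; -346/75 1466/75 -686/75; -434/75 -686/75 1406/75]

x' = [-439/75, -31/75, 676/75]
P' = [476/75 -346/75 -434/75; -346/75 1466/75 -686/75; -434/75 -686/75 1406/75]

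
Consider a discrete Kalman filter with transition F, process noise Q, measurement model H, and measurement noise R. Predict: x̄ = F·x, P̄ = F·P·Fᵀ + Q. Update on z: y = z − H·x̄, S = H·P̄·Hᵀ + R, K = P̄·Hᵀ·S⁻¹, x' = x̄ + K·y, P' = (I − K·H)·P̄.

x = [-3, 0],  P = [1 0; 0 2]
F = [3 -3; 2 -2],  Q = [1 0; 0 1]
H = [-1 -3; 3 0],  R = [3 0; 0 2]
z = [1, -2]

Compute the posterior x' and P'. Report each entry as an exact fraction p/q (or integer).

x' = [-752/1127, -477/2254]
P' = [222/1127 -33/1127; -33/1127 619/2254]

x̄ = F·x = [-9, -6]
P̄ = F·P·Fᵀ + Q = [28 18; 18 13]
y = z − H·x̄ = [-26, 25]
S = H·P̄·Hᵀ + R = [256 -246; -246 254]
K = P̄·Hᵀ·S⁻¹ = [-41/1127 333/1127; -597/2254 -99/2254]
x' = x̄ + K·y = [-752/1127, -477/2254]
P' = (I − K·H)·P̄ = [222/1127 -33/1127; -33/1127 619/2254]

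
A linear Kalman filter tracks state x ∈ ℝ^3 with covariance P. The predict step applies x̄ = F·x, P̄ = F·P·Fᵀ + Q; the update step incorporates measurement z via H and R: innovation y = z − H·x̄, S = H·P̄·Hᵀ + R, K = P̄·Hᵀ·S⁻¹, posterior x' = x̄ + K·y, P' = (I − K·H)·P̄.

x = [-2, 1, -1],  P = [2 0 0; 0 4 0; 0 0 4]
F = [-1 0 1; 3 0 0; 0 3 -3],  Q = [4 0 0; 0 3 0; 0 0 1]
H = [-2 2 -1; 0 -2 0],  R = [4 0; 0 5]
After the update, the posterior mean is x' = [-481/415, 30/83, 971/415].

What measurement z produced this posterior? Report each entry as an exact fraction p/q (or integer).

x̄ = F·x = [1, -6, 6]
P̄ = F·P·Fᵀ + Q = [10 -6 -12; -6 21 0; -12 0 73]
S = H·P̄·Hᵀ + R = [201 -108; -108 89]
K = P̄·Hᵀ·S⁻¹ = [-484/6225 84/2075; 18/415 -174/415; -4361/6225 -1764/2075]
x' − x̄ = [-896/415, 528/83, -1519/415] = K·y
y = (KᵀK)⁻¹·Kᵀ·(x' − x̄) = [21, -13]
z = y + H·x̄ = [21, -13] + [-20, 12] = [1, -1]

z = [1, -1]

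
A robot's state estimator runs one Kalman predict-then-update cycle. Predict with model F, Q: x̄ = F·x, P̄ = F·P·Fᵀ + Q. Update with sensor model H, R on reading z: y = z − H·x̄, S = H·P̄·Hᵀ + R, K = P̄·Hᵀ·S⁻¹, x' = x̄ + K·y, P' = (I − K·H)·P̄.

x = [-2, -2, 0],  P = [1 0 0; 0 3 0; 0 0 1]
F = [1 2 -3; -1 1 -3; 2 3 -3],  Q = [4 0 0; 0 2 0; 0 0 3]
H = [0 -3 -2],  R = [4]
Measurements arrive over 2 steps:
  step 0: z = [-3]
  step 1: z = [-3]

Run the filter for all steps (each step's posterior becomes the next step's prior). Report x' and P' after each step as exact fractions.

step 0: x̄ = F·x = [-6, 0, -10]
step 0: P̄ = F·P·Fᵀ + Q = [26 14 29; 14 15 16; 29 16 43]
step 0: y = z − H·x̄ = [-23]
step 0: S = H·P̄·Hᵀ + R = [503]
step 0: K = P̄·Hᵀ·S⁻¹ = [-100/503; -77/503; -134/503]
step 0: x' = x̄ + K·y = [-718/503, 1771/503, -1948/503]
step 0: P' = (I − K·H)·P̄ = [3078/503 -658/503 1187/503; -658/503 1616/503 -2270/503; 1187/503 -2270/503 3673/503]
step 1: x̄ = F·x = [8668/503, 8333/503, 9721/503]
step 1: P̄ = F·P·Fᵀ + Q = [62097/503 54299/503 67670/503; 54299/503 60815/503 56086/503; 67670/503 56086/503 80142/503]
step 1: y = z − H·x̄ = [42932/503]
step 1: S = H·P̄·Hᵀ + R = [1542947/503]
step 1: K = P̄·Hᵀ·S⁻¹ = [-298237/1542947; -294617/1542947; -328542/1542947]
step 1: x' = x̄ + K·y = [1133904/1542947, 415269/1542947, 1777381/1542947]
step 1: P' = (I − K·H)·P̄ = [13652230/1542947 -8121692/1542947 12779012/1542947; -8121692/1542947 13986372/1542947 -20390324/1542947; 12779012/1542947 -20390324/1542947 31242570/1542947]

step 0: x' = [-718/503, 1771/503, -1948/503], P' = [3078/503 -658/503 1187/503; -658/503 1616/503 -2270/503; 1187/503 -2270/503 3673/503]
step 1: x' = [1133904/1542947, 415269/1542947, 1777381/1542947], P' = [13652230/1542947 -8121692/1542947 12779012/1542947; -8121692/1542947 13986372/1542947 -20390324/1542947; 12779012/1542947 -20390324/1542947 31242570/1542947]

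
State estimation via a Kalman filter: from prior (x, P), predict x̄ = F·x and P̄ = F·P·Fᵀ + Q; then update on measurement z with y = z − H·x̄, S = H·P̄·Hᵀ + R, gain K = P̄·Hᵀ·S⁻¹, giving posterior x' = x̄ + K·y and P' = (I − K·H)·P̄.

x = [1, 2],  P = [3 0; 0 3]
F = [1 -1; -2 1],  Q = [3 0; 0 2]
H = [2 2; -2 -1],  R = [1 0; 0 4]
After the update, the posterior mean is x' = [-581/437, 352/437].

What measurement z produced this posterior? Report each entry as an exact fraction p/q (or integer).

z = [-1, 2]

x̄ = F·x = [-1, 0]
P̄ = F·P·Fᵀ + Q = [9 -9; -9 17]
S = H·P̄·Hᵀ + R = [33 -16; -16 21]
K = P̄·Hᵀ·S⁻¹ = [-144/437 -297/437; 352/437 289/437]
x' − x̄ = [-144/437, 352/437] = K·y
y = (KᵀK)⁻¹·Kᵀ·(x' − x̄) = [1, 0]
z = y + H·x̄ = [1, 0] + [-2, 2] = [-1, 2]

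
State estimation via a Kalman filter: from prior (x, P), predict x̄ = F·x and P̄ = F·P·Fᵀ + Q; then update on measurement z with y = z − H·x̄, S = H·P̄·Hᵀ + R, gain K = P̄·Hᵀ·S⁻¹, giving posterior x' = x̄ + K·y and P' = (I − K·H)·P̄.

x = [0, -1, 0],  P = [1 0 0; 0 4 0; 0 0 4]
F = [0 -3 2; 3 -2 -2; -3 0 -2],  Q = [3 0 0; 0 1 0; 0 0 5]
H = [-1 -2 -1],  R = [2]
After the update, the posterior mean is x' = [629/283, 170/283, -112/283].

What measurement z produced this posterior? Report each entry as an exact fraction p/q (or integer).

z = [-3]

x̄ = F·x = [3, 2, 0]
P̄ = F·P·Fᵀ + Q = [55 8 -16; 8 42 7; -16 7 30]
S = H·P̄·Hᵀ + R = [283]
K = P̄·Hᵀ·S⁻¹ = [-55/283; -99/283; -28/283]
x' − x̄ = [-220/283, -396/283, -112/283] = K·y
y = (KᵀK)⁻¹·Kᵀ·(x' − x̄) = [4]
z = y + H·x̄ = [4] + [-7] = [-3]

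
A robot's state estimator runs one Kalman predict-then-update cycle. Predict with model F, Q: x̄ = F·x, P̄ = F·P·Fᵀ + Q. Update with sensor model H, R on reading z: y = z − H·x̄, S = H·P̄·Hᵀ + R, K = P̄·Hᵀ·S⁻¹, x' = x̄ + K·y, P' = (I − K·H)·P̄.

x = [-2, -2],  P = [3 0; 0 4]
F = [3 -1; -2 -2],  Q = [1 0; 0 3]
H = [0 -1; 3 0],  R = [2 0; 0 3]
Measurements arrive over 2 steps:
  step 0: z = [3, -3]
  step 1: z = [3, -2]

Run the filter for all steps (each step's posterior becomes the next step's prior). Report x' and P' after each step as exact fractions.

step 0: x̄ = F·x = [-4, 8]
step 0: P̄ = F·P·Fᵀ + Q = [32 -10; -10 31]
step 0: y = z − H·x̄ = [11, 9]
step 0: S = H·P̄·Hᵀ + R = [33 30; 30 291]
step 0: K = P̄·Hᵀ·S⁻¹ = [10/2901 956/2901; -2707/2901 -20/2901]
step 0: x' = x̄ + K·y = [-2890/2901, -6749/2901]
step 0: P' = (I − K·H)·P̄ = [956/2901 -20/2901; -20/2901 5414/2901]
step 1: x̄ = F·x = [-1921/2901, 6426/967]
step 1: P̄ = F·P·Fᵀ + Q = [17039/2901 1724/967; 1724/967 11341/967]
step 1: y = z − H·x̄ = [9327/967, -13/967]
step 1: S = H·P̄·Hᵀ + R = [13275/967 -5172/967; -5172/967 54018/967]
step 1: K = P̄·Hᵀ·S⁻¹ = [-862/118983 74897/237966; -33659/39661 1724/118983]
step 1: x' = x̄ + K·y = [-175213/237966, -183299/118983]
step 1: P' = (I − K·H)·P̄ = [74897/237966 1724/118983; 1724/118983 67318/39661]

step 0: x' = [-2890/2901, -6749/2901], P' = [956/2901 -20/2901; -20/2901 5414/2901]
step 1: x' = [-175213/237966, -183299/118983], P' = [74897/237966 1724/118983; 1724/118983 67318/39661]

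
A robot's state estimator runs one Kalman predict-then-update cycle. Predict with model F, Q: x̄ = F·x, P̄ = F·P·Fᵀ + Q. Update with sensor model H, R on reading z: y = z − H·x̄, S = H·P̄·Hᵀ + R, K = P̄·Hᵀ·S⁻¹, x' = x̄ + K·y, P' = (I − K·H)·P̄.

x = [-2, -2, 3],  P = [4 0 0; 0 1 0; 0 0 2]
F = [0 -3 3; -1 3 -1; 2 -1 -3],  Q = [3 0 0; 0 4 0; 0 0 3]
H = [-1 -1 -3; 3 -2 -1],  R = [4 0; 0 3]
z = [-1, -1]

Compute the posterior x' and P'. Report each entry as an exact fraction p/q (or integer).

x' = [15810/129821, 63867/129821, 9968/129821]
P' = [168405/129821 283815/129821 -147060/129821; 283815/129821 620950/129821 -327779/129821; -147060/129821 -327779/129821 222349/129821]

x̄ = F·x = [15, -7, -11]
P̄ = F·P·Fᵀ + Q = [30 -15 -15; -15 19 -5; -15 -5 38]
y = z − H·x̄ = [-26, -71]
S = H·P̄·Hᵀ + R = [245 162; 162 637]
K = P̄·Hᵀ·S⁻¹ = [-2760/129821 28215/129821; 19643/129821 -20892/129821; -48052/129821 -2657/129821]
x' = x̄ + K·y = [15810/129821, 63867/129821, 9968/129821]
P' = (I − K·H)·P̄ = [168405/129821 283815/129821 -147060/129821; 283815/129821 620950/129821 -327779/129821; -147060/129821 -327779/129821 222349/129821]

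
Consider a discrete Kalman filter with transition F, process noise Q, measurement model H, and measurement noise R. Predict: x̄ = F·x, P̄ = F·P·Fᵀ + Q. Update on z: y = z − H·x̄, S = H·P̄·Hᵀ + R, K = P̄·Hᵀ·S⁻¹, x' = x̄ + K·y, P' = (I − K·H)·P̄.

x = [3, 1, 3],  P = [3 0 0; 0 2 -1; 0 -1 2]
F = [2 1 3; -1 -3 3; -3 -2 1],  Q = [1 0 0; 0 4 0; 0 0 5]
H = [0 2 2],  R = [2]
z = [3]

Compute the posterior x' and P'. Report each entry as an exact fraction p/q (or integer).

x' = [5757/359, 2338/359, -1806/359]
P' = [9691/359 4114/359 -4113/359; 4114/359 3081/359 -2984/359; -4113/359 -2984/359 3066/359]

x̄ = F·x = [16, 3, -8]
P̄ = F·P·Fᵀ + Q = [27 12 -11; 12 61 36; -11 36 46]
y = z − H·x̄ = [13]
S = H·P̄·Hᵀ + R = [718]
K = P̄·Hᵀ·S⁻¹ = [1/359; 97/359; 82/359]
x' = x̄ + K·y = [5757/359, 2338/359, -1806/359]
P' = (I − K·H)·P̄ = [9691/359 4114/359 -4113/359; 4114/359 3081/359 -2984/359; -4113/359 -2984/359 3066/359]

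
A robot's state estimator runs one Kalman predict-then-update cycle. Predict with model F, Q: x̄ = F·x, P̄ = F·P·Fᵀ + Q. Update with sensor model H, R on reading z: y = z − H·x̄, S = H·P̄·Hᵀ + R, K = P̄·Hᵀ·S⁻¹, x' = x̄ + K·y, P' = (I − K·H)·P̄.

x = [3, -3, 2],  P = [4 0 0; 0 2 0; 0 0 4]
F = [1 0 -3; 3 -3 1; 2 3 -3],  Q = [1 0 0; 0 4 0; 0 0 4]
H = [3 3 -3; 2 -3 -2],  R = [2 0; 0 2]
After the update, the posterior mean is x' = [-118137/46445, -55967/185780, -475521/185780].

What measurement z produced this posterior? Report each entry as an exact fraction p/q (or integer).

x̄ = F·x = [-3, 20, -9]
P̄ = F·P·Fᵀ + Q = [41 0 44; 0 62 -6; 44 -6 74]
S = H·P̄·Hᵀ + R = [911 -414; -414 596]
K = P̄·Hᵀ·S⁻¹ = [-981/46445 -1149/46445; 12387/92890 -37029/185780; -20439/92890 -41487/185780]
x' − x̄ = [21198/46445, -3771567/185780, 1196499/185780] = K·y
y = (KᵀK)⁻¹·Kᵀ·(x' − x̄) = [-79, 49]
z = y + H·x̄ = [-79, 49] + [78, -48] = [-1, 1]

z = [-1, 1]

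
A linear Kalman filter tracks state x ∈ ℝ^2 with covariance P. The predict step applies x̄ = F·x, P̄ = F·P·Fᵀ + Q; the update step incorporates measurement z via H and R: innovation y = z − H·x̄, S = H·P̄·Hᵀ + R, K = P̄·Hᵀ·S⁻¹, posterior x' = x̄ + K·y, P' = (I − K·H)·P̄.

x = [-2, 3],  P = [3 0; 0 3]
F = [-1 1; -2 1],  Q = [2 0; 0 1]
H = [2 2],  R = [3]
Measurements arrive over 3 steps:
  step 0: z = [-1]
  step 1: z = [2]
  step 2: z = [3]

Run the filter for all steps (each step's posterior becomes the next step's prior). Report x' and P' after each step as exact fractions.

step 0: x' = [5/171, -53/171], P' = [212/171 -161/171; -161/171 236/171]
step 1: x' = [8042/21701, 12783/21701], P' = [22172/21701 -15407/21701; -15407/21701 24533/21701]
step 2: x' = [263755/322253, 206291/322253], P' = [328821/322253 -227670/322253; -227670/322253 2528634/2255771]

step 0: x̄ = F·x = [5, 7]
step 0: P̄ = F·P·Fᵀ + Q = [8 9; 9 16]
step 0: y = z − H·x̄ = [-25]
step 0: S = H·P̄·Hᵀ + R = [171]
step 0: K = P̄·Hᵀ·S⁻¹ = [34/171; 50/171]
step 0: x' = x̄ + K·y = [5/171, -53/171]
step 0: P' = (I − K·H)·P̄ = [212/171 -161/171; -161/171 236/171]
step 1: x̄ = F·x = [-58/171, -7/19]
step 1: P̄ = F·P·Fᵀ + Q = [1112/171 127/19; 127/19 211/19]
step 1: y = z − H·x̄ = [584/171]
step 1: S = H·P̄·Hᵀ + R = [21701/171]
step 1: K = P̄·Hᵀ·S⁻¹ = [4510/21701; 6084/21701]
step 1: x' = x̄ + K·y = [8042/21701, 12783/21701]
step 1: P' = (I − K·H)·P̄ = [22172/21701 -15407/21701; -15407/21701 24533/21701]
step 2: x̄ = F·x = [4741/21701, -3301/21701]
step 2: P̄ = F·P·Fᵀ + Q = [120921/21701 115098/21701; 115098/21701 196550/21701]
step 2: y = z − H·x̄ = [62223/21701]
step 2: S = H·P̄·Hᵀ + R = [2255771/21701]
step 2: K = P̄·Hᵀ·S⁻¹ = [67434/322253; 623296/2255771]
step 2: x' = x̄ + K·y = [263755/322253, 206291/322253]
step 2: P' = (I − K·H)·P̄ = [328821/322253 -227670/322253; -227670/322253 2528634/2255771]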